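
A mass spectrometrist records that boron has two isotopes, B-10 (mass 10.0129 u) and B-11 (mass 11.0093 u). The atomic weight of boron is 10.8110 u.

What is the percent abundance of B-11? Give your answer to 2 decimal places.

80.10%

Writing the weighted mean with unknown fraction x of B-10:
10.0129·x + 11.0093·(1 − x) = 10.8110
(10.0129 − 11.0093)·x = 10.8110 − 11.0093
x = -0.1983 / -0.9964 = 0.19902 → 19.90% B-10, 80.10% B-11.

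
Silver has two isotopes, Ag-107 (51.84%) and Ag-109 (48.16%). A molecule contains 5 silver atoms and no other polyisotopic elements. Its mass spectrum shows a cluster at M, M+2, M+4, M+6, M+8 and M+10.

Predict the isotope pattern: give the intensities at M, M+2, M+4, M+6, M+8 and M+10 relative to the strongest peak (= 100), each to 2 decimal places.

The 5 Ag atoms are independent, so intensities follow the terms of (0.5184 + 0.4816)^5.
P(M) = 0.5184^5 = 0.037439
P(M+2) = 5 × 0.5184^4 × 0.4816^1 = 0.173907
P(M+4) = 10 × 0.5184^3 × 0.4816^2 = 0.323123
P(M+6) = 10 × 0.5184^2 × 0.4816^3 = 0.300185
P(M+8) = 5 × 0.5184^1 × 0.4816^4 = 0.139438
P(M+10) = 0.4816^5 = 0.025908
The M+4 peak is largest (0.323123); scaling to 100 gives 11.59 : 53.82 : 100.00 : 92.90 : 43.15 : 8.02.

11.59 : 53.82 : 100.00 : 92.90 : 43.15 : 8.02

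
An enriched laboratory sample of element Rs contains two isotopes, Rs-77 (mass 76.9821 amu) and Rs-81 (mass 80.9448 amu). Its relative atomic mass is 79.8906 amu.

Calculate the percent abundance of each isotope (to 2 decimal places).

Writing the weighted mean with unknown fraction x of Rs-77:
76.9821·x + 80.9448·(1 − x) = 79.8906
(76.9821 − 80.9448)·x = 79.8906 − 80.9448
x = -1.0542 / -3.9627 = 0.26603 → 26.60% Rs-77, 73.40% Rs-81.

Rs-77: 26.60%, Rs-81: 73.40%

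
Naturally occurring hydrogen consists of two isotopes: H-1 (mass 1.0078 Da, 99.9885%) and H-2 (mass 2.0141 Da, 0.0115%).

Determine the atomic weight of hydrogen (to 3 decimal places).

Average mass = Σ (abundance × isotope mass) = 0.999885 × 1.0078 + 0.000115 × 2.0141
= 1.00768 + 0.00023 = 1.00791 Da

1.008 Da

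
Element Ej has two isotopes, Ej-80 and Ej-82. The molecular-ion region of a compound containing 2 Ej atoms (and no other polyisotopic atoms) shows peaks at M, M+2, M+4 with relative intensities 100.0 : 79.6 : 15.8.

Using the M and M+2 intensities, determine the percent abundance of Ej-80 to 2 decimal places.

If p is the fraction of Ej that is Ej-80, then I(M+2)/I(M) = [C(2,1)·p^1·(1−p)] / p^2 = 2·(1−p)/p = 79.6/100.0 = 0.7960
(1−p)/p = 0.7960/2 = 0.3980  ⇒  p = 1/(1 + 0.3980) = 0.7153
Ej-80: 71.53%, Ej-82: 28.47%.

71.53%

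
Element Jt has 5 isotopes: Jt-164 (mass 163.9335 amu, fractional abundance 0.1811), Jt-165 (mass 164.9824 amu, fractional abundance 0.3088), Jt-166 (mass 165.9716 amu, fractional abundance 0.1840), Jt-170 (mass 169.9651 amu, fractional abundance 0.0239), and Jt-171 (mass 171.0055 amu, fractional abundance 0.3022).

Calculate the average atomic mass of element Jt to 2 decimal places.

Average mass = Σ (abundance × isotope mass) = 0.1811 × 163.9335 + 0.3088 × 164.9824 + 0.1840 × 165.9716 + 0.0239 × 169.9651 + 0.3022 × 171.0055
= 29.68836 + 50.94657 + 30.53877 + 4.06217 + 51.67786 = 166.91373 amu

166.91 amu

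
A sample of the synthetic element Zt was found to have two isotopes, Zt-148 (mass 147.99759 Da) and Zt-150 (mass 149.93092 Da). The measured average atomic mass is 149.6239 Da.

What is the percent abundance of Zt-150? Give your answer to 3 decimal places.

84.120%

With x = fraction of Zt-148 (so Zt-150 is 1 − x):
147.99759·x + 149.93092·(1 − x) = 149.6239
(147.99759 − 149.93092)·x = 149.6239 − 149.93092
x = -0.30702 / -1.93333 = 0.15880 → 15.880% Zt-148, 84.120% Zt-150.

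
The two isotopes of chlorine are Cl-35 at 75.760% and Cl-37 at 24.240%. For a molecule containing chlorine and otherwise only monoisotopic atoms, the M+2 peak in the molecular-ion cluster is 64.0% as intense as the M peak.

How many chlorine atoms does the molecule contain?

2

For n independent Cl atoms, I(M+2)/I(M) = n · (abundance Cl-37) / (abundance Cl-35) = n · 0.24240/0.75760.
n = 0.640 × 0.75760/0.24240 = 2.00 ≈ 2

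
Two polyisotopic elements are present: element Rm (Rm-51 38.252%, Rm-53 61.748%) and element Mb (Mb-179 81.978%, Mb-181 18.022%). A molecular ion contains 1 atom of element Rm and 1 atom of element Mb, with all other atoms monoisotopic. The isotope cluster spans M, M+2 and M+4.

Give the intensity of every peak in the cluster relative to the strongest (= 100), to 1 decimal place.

Element Rm pattern (n=1): 0.38252 : 0.61748
Element Mb pattern (n=1): 0.81978 : 0.18022
Convolve the two distributions (both contribute in 2-u steps):
  M: 0.38252×0.81978 = 0.313582
  M+2: 0.38252×0.18022 + 0.61748×0.81978 = 0.575136
  M+4: 0.61748×0.18022 = 0.111282
Scale to base peak (0.575136) = 100: 54.5 : 100.0 : 19.3

54.5 : 100.0 : 19.3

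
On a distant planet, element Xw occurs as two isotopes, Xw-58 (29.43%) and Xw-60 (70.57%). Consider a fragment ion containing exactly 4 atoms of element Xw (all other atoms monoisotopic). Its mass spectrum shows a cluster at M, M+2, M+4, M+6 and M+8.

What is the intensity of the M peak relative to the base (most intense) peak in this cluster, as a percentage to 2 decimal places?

Term probabilities: M 0.0075, M+2 0.0720, M+4 0.2588, M+6 0.4137, M+8 0.2480. Base peak = M+6.
P(M+6) = C(4,3) × 0.2943^1 × 0.7057^3 = 4 × 0.2943 × 0.35144741 = 0.413724 (base)
P(M) = C(4,0) × 0.2943^4 × 0.7057^0 = 1 × 0.00750172 × 1.0000 = 0.007502
Relative intensity = 0.007502 / 0.413724 × 100 = 1.81

1.81%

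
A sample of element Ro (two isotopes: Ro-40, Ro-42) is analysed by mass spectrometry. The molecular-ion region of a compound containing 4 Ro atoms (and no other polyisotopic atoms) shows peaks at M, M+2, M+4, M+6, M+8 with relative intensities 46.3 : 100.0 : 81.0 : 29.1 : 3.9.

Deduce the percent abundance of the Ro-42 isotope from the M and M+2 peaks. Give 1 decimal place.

Write p for the Ro-40 fraction. I(M+2)/I(M) = [C(4,1)·p^3·(1−p)] / p^4 = 4·(1−p)/p = 100.0/46.3 = 2.1598
(1−p)/p = 2.1598/4 = 0.5400  ⇒  p = 1/(1 + 0.5400) = 0.6494
Ro-40: 64.9%, Ro-42: 35.1%.

35.1%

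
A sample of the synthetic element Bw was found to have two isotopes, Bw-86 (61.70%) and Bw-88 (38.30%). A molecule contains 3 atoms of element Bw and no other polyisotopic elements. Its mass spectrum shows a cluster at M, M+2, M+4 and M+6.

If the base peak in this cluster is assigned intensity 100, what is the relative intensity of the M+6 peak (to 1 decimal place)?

(0.6170 + 0.3830)^3 gives M 0.2349, M+2 0.4374, M+4 0.2715, M+6 0.0562; the largest is M+2.
P(M+2) = C(3,1) × 0.6170^2 × 0.3830^1 = 3 × 0.380689 × 0.3830 = 0.437412 (base)
P(M+6) = C(3,3) × 0.6170^0 × 0.3830^3 = 1 × 1.0000 × 0.05618189 = 0.056182
Relative intensity = 0.056182 / 0.437412 × 100 = 12.8

12.8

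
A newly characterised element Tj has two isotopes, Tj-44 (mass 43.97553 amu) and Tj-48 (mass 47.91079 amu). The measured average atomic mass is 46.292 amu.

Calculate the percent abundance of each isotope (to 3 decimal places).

Let x be the fractional abundance of Tj-44; then Tj-48 has abundance 1 − x.
43.97553·x + 47.91079·(1 − x) = 46.292
(43.97553 − 47.91079)·x = 46.292 − 47.91079
x = -1.61879 / -3.93526 = 0.41136 → 41.136% Tj-44, 58.864% Tj-48.

Tj-44: 41.136%, Tj-48: 58.864%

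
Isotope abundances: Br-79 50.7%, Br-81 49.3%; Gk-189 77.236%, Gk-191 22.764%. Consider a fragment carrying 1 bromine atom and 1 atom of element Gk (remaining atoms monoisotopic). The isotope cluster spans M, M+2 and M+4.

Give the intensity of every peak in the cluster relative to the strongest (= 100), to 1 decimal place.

78.9 : 100.0 : 22.6

Bromine pattern (n=1): 0.5070 : 0.4930
Element Gk pattern (n=1): 0.77236 : 0.22764
Convolve the two distributions (both contribute in 2-u steps):
  M: 0.5070×0.77236 = 0.391587
  M+2: 0.5070×0.22764 + 0.4930×0.77236 = 0.496187
  M+4: 0.4930×0.22764 = 0.112227
Scale to base peak (0.496187) = 100: 78.9 : 100.0 : 22.6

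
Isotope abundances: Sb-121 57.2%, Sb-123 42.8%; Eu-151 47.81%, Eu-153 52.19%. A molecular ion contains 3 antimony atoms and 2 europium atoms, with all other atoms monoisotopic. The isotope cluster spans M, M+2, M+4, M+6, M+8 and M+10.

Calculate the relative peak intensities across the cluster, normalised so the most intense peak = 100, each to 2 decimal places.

12.87 : 56.97 : 100.00 : 86.99 : 37.52 : 6.42

Antimony pattern (n=3): 0.18714925 : 0.42010426 : 0.31434374 : 0.07840275
Europium pattern (n=2): 0.22857961 : 0.49904078 : 0.27237961
Convolve the two distributions (both contribute in 2-u steps):
  M: 0.18714925×0.22857961 = 0.042779
  M+2: 0.18714925×0.49904078 + 0.42010426×0.22857961 = 0.189422
  M+4: 0.18714925×0.27237961 + 0.42010426×0.49904078 + 0.31434374×0.22857961 = 0.332477
  M+6: 0.42010426×0.27237961 + 0.31434374×0.49904078 + 0.07840275×0.22857961 = 0.289219
  M+8: 0.31434374×0.27237961 + 0.07840275×0.49904078 = 0.124747
  M+10: 0.07840275×0.27237961 = 0.021355
Scale to base peak (0.332477) = 100: 12.87 : 56.97 : 100.00 : 86.99 : 37.52 : 6.42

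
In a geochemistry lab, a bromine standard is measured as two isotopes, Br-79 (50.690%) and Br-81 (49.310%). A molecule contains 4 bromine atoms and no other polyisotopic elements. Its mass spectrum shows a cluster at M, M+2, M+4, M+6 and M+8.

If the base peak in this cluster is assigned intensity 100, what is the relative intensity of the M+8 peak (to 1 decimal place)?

15.8

(0.50690 + 0.49310)^4 gives M 0.0660, M+2 0.2569, M+4 0.3749, M+6 0.2431, M+8 0.0591; the largest is M+4.
P(M+4) = C(4,2) × 0.50690^2 × 0.49310^2 = 6 × 0.25694761 × 0.24314761 = 0.374857 (base)
P(M+8) = C(4,4) × 0.50690^0 × 0.49310^4 = 1 × 1.0000 × 0.05912076 = 0.059121
Relative intensity = 0.059121 / 0.374857 × 100 = 15.8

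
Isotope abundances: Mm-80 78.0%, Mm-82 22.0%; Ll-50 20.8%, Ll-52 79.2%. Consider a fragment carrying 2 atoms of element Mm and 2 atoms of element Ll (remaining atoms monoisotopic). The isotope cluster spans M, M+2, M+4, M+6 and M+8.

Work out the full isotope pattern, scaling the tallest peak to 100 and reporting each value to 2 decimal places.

Element Mm pattern (n=2): 0.6084 : 0.3432 : 0.0484
Element Ll pattern (n=2): 0.043264 : 0.329472 : 0.627264
Convolve the two distributions (both contribute in 2-u steps):
  M: 0.6084×0.043264 = 0.026322
  M+2: 0.6084×0.329472 + 0.3432×0.043264 = 0.215299
  M+4: 0.6084×0.627264 + 0.3432×0.329472 + 0.0484×0.043264 = 0.496796
  M+6: 0.3432×0.627264 + 0.0484×0.329472 = 0.231223
  M+8: 0.0484×0.627264 = 0.030360
Scale to base peak (0.496796) = 100: 5.30 : 43.34 : 100.00 : 46.54 : 6.11

5.30 : 43.34 : 100.00 : 46.54 : 6.11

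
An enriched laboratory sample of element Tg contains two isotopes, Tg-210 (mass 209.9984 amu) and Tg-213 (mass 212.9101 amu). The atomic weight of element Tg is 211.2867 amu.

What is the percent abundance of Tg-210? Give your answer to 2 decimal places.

55.75%

With x = fraction of Tg-210 (so Tg-213 is 1 − x):
209.9984·x + 212.9101·(1 − x) = 211.2867
(209.9984 − 212.9101)·x = 211.2867 − 212.9101
x = -1.6234 / -2.9117 = 0.55754 → 55.75% Tg-210, 44.25% Tg-213.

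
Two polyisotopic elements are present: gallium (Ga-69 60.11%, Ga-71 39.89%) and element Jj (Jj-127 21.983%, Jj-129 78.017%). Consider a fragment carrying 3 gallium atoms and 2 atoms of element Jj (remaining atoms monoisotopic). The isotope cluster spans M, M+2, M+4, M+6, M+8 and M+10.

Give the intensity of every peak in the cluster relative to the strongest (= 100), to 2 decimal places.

2.88 : 26.16 : 80.72 : 100.00 : 53.86 : 10.59

Gallium pattern (n=3): 0.21719018 : 0.43239309 : 0.28694328 : 0.06347345
Element Jj pattern (n=2): 0.04832523 : 0.34300954 : 0.60866523
Convolve the two distributions (both contribute in 2-u steps):
  M: 0.21719018×0.04832523 = 0.010496
  M+2: 0.21719018×0.34300954 + 0.43239309×0.04832523 = 0.095394
  M+4: 0.21719018×0.60866523 + 0.43239309×0.34300954 + 0.28694328×0.04832523 = 0.294378
  M+6: 0.43239309×0.60866523 + 0.28694328×0.34300954 + 0.06347345×0.04832523 = 0.364674
  M+8: 0.28694328×0.60866523 + 0.06347345×0.34300954 = 0.196424
  M+10: 0.06347345×0.60866523 = 0.038634
Scale to base peak (0.364674) = 100: 2.88 : 26.16 : 80.72 : 100.00 : 53.86 : 10.59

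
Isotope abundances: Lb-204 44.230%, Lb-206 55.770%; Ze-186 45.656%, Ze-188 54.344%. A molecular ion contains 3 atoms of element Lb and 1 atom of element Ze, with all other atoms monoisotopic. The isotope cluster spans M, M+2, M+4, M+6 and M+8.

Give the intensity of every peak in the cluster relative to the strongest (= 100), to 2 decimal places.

Element Lb pattern (n=3): 0.08652683 : 0.32730737 : 0.41270476 : 0.17346104
Element Ze pattern (n=1): 0.45656 : 0.54344
Convolve the two distributions (both contribute in 2-u steps):
  M: 0.08652683×0.45656 = 0.039505
  M+2: 0.08652683×0.54344 + 0.32730737×0.45656 = 0.196458
  M+4: 0.32730737×0.54344 + 0.41270476×0.45656 = 0.366296
  M+6: 0.41270476×0.54344 + 0.17346104×0.45656 = 0.303476
  M+8: 0.17346104×0.54344 = 0.094266
Scale to base peak (0.366296) = 100: 10.78 : 53.63 : 100.00 : 82.85 : 25.73

10.78 : 53.63 : 100.00 : 82.85 : 25.73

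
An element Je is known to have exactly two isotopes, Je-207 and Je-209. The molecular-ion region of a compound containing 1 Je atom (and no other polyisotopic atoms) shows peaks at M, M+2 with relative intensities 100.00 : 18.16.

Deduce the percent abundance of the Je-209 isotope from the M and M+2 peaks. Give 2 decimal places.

15.37%

Let p = fractional abundance of Je-207. I(M+2)/I(M) = [C(1,1)·p^0·(1−p)] / p^1 = 1·(1−p)/p = 18.16/100.00 = 0.1816
(1−p)/p = 0.1816/1 = 0.1816  ⇒  p = 1/(1 + 0.1816) = 0.8463
Je-207: 84.63%, Je-209: 15.37%.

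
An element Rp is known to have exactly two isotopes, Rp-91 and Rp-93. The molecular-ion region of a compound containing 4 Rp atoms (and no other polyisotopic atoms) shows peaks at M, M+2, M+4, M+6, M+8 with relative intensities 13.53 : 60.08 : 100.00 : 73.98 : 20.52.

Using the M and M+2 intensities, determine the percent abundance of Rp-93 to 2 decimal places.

52.61%

Let p = fractional abundance of Rp-91. I(M+2)/I(M) = [C(4,1)·p^3·(1−p)] / p^4 = 4·(1−p)/p = 60.08/13.53 = 4.4405
(1−p)/p = 4.4405/4 = 1.1101  ⇒  p = 1/(1 + 1.1101) = 0.4739
Rp-91: 47.39%, Rp-93: 52.61%.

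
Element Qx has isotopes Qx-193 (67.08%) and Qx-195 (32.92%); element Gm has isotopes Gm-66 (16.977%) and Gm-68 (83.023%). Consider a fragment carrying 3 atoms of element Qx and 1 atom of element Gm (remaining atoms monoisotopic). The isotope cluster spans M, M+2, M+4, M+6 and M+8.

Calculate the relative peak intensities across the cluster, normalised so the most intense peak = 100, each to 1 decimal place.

Element Qx pattern (n=3): 0.30184165 : 0.44439298 : 0.2180891 : 0.03567627
Element Gm pattern (n=1): 0.16977 : 0.83023
Convolve the two distributions (both contribute in 2-u steps):
  M: 0.30184165×0.16977 = 0.051244
  M+2: 0.30184165×0.83023 + 0.44439298×0.16977 = 0.326043
  M+4: 0.44439298×0.83023 + 0.2180891×0.16977 = 0.405973
  M+6: 0.2180891×0.83023 + 0.03567627×0.16977 = 0.187121
  M+8: 0.03567627×0.83023 = 0.029620
Scale to base peak (0.405973) = 100: 12.6 : 80.3 : 100.0 : 46.1 : 7.3

12.6 : 80.3 : 100.0 : 46.1 : 7.3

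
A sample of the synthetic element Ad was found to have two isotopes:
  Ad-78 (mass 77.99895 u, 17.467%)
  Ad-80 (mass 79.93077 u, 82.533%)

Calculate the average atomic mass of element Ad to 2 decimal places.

79.59 u

Ar = Σ fᵢ·mᵢ = 0.17467 × 77.99895 + 0.82533 × 79.93077
= 13.624077 + 65.969262 = 79.593339 u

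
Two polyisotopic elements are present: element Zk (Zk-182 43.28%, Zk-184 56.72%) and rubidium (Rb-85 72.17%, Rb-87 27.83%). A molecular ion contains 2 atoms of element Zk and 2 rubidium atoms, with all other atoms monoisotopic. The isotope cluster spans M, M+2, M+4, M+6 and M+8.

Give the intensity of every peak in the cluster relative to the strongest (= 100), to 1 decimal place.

25.7 : 87.3 : 100.0 : 44.1 : 6.6

Element Zk pattern (n=2): 0.18731584 : 0.49096832 : 0.32171584
Rubidium pattern (n=2): 0.52085089 : 0.40169822 : 0.07745089
Convolve the two distributions (both contribute in 2-u steps):
  M: 0.18731584×0.52085089 = 0.097564
  M+2: 0.18731584×0.40169822 + 0.49096832×0.52085089 = 0.330966
  M+4: 0.18731584×0.07745089 + 0.49096832×0.40169822 + 0.32171584×0.52085089 = 0.379295
  M+6: 0.49096832×0.07745089 + 0.32171584×0.40169822 = 0.167259
  M+8: 0.32171584×0.07745089 = 0.024917
Scale to base peak (0.379295) = 100: 25.7 : 87.3 : 100.0 : 44.1 : 6.6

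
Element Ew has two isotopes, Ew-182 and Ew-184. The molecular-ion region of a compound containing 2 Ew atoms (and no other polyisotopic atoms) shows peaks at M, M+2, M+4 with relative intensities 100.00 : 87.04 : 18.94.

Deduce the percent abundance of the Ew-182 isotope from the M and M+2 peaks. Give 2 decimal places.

Let p = fractional abundance of Ew-182. I(M+2)/I(M) = [C(2,1)·p^1·(1−p)] / p^2 = 2·(1−p)/p = 87.04/100.00 = 0.8704
(1−p)/p = 0.8704/2 = 0.4352  ⇒  p = 1/(1 + 0.4352) = 0.6968
Ew-182: 69.68%, Ew-184: 30.32%.

69.68%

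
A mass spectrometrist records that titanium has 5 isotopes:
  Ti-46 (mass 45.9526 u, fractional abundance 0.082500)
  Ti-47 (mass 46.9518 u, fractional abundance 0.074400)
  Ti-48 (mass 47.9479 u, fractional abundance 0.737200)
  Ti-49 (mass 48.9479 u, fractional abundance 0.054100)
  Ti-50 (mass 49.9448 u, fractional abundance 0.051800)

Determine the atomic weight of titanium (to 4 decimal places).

The abundance-weighted mean is 0.082500 × 45.9526 + 0.074400 × 46.9518 + 0.737200 × 47.9479 + 0.054100 × 48.9479 + 0.051800 × 49.9448
= 3.79109 + 3.49321 + 35.34719 + 2.64808 + 2.58714 = 47.86671 u

47.8667 u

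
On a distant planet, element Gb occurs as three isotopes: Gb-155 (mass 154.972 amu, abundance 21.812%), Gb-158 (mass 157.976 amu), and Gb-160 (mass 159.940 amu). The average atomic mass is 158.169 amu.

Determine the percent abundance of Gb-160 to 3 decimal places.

The remaining 78.188% is split between Gb-158 (fraction x) and Gb-160 (fraction 0.78188 − x).
Substituting: 157.976x + 159.940(0.78188 − x) = 124.36650736
(157.976 − 159.940)x = -0.68737984  ⇒  x = 0.34999, y = 0.43189
Gb-158: 34.999%, Gb-160: 43.189%.

43.189%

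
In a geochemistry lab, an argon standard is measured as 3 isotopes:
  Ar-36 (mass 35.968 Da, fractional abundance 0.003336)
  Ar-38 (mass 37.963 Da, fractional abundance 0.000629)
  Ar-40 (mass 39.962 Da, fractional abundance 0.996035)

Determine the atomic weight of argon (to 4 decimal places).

39.9474 Da

Weight each isotope mass by its fractional abundance: 0.003336 × 35.968 + 0.000629 × 37.963 + 0.996035 × 39.962
= 0.11999 + 0.02388 + 39.80355 = 39.94742 Da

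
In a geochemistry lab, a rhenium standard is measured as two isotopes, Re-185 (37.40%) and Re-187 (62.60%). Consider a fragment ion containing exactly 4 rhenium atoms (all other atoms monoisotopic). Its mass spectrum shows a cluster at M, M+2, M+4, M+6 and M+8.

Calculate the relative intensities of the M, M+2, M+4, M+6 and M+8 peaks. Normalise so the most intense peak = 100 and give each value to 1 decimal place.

Each Re atom is independently Re-185 (p = 0.3740) or Re-187 (q = 0.6260); the cluster is the binomial expansion (p + q)^4.
P(M) = 0.3740^4 = 0.019565
P(M+2) = 4 × 0.3740^3 × 0.6260^1 = 0.130993
P(M+4) = 6 × 0.3740^2 × 0.6260^2 = 0.328884
P(M+6) = 4 × 0.3740^1 × 0.6260^3 = 0.366990
P(M+8) = 0.6260^4 = 0.153567
The M+6 peak is largest (0.366990); scaling to 100 gives 5.3 : 35.7 : 89.6 : 100.0 : 41.8.

5.3 : 35.7 : 89.6 : 100.0 : 41.8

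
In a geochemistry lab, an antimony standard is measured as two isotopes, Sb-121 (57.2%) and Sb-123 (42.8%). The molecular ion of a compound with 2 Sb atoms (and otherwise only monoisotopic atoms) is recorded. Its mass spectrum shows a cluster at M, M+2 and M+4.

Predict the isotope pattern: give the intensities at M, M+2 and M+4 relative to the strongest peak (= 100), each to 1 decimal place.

The 2 Sb atoms are independent, so intensities follow the terms of (0.572 + 0.428)^2.
P(M) = 0.572^2 = 0.327184
P(M+2) = 2 × 0.572^1 × 0.428^1 = 0.489632
P(M+4) = 0.428^2 = 0.183184
The M+2 peak is largest (0.489632); scaling to 100 gives 66.8 : 100.0 : 37.4.

66.8 : 100.0 : 37.4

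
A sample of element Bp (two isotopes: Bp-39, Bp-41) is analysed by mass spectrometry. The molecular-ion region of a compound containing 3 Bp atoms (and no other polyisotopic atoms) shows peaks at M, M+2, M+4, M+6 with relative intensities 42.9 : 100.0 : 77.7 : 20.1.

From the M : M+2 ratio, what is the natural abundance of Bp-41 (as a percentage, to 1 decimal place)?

Let p = fractional abundance of Bp-39. I(M+2)/I(M) = [C(3,1)·p^2·(1−p)] / p^3 = 3·(1−p)/p = 100.0/42.9 = 2.3310
(1−p)/p = 2.3310/3 = 0.7770  ⇒  p = 1/(1 + 0.7770) = 0.5627
Bp-39: 56.3%, Bp-41: 43.7%.

43.7%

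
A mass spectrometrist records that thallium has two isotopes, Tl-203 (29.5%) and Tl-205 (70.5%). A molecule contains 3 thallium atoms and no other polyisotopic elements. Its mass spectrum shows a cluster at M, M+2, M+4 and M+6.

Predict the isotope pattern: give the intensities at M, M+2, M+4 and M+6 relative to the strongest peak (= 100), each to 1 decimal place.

The 3 Tl atoms are independent, so intensities follow the terms of (0.295 + 0.705)^3.
P(M) = 0.295^3 = 0.025672
P(M+2) = 3 × 0.295^2 × 0.705^1 = 0.184058
P(M+4) = 3 × 0.295^1 × 0.705^2 = 0.439867
P(M+6) = 0.705^3 = 0.350403
The M+4 peak is largest (0.439867); scaling to 100 gives 5.8 : 41.8 : 100.0 : 79.7.

5.8 : 41.8 : 100.0 : 79.7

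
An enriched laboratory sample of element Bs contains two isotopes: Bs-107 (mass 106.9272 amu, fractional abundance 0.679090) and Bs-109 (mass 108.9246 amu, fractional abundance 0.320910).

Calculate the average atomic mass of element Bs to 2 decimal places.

107.57 amu

Weight each isotope mass by its fractional abundance: 0.679090 × 106.9272 + 0.320910 × 108.9246
= 72.61319 + 34.95499 = 107.56818 amu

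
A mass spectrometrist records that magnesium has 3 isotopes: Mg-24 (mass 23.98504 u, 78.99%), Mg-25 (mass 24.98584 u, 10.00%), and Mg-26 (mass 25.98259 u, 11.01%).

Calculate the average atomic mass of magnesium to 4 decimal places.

Average mass = Σ (abundance × isotope mass) = 0.7899 × 23.98504 + 0.1000 × 24.98584 + 0.1101 × 25.98259
= 18.945783 + 2.498584 + 2.860683 = 24.305050 u

24.3051 u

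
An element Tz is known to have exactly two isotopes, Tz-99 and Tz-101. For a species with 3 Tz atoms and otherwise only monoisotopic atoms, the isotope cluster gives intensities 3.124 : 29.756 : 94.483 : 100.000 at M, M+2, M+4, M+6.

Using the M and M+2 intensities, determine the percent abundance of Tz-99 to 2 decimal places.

If p is the fraction of Tz that is Tz-99, then I(M+2)/I(M) = [C(3,1)·p^2·(1−p)] / p^3 = 3·(1−p)/p = 29.756/3.124 = 9.5250
(1−p)/p = 9.5250/3 = 3.1750  ⇒  p = 1/(1 + 3.1750) = 0.2395
Tz-99: 23.95%, Tz-101: 76.05%.

23.95%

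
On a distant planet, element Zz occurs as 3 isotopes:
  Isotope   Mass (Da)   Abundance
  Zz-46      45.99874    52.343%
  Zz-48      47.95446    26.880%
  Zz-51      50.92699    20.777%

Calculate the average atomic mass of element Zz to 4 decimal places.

Average mass = Σ (abundance × isotope mass) = 0.52343 × 45.99874 + 0.26880 × 47.95446 + 0.20777 × 50.92699
= 24.077120 + 12.890159 + 10.581101 = 47.548380 Da

47.5484 Da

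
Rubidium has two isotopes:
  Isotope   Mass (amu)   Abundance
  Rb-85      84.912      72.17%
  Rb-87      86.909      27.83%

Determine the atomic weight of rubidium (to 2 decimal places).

85.47 amu

Average mass = Σ (abundance × isotope mass) = 0.7217 × 84.912 + 0.2783 × 86.909
= 61.2810 + 24.1868 = 85.4678 amu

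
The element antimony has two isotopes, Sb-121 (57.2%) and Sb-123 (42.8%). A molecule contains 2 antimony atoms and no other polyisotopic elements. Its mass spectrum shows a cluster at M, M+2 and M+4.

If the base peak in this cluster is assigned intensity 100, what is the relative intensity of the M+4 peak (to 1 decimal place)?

37.4

Binomial terms of (0.572 + 0.428)^2: M 0.3272, M+2 0.4896, M+4 0.1832 → M+2 is the base peak.
P(M+2) = C(2,1) × 0.572^1 × 0.428^1 = 2 × 0.5720 × 0.4280 = 0.489632 (base)
P(M+4) = C(2,2) × 0.572^0 × 0.428^2 = 1 × 1.0000 × 0.183184 = 0.183184
Relative intensity = 0.183184 / 0.489632 × 100 = 37.4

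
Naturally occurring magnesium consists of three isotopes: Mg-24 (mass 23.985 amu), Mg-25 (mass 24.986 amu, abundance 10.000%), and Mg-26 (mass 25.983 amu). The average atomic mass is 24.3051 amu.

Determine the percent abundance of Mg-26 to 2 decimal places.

The remaining 90.000% is split between Mg-24 (fraction x) and Mg-26 (fraction 0.90000 − x).
Substituting: 23.985x + 25.983(0.90000 − x) = 21.8065
(23.985 − 25.983)x = -1.5782  ⇒  x = 0.78989, y = 0.11011
Mg-24: 78.99%, Mg-26: 11.01%.

11.01%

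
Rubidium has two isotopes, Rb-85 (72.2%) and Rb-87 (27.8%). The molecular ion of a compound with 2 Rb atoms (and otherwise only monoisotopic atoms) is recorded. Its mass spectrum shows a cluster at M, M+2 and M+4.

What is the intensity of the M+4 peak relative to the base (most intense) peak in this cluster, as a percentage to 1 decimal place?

Binomial terms of (0.722 + 0.278)^2: M 0.5213, M+2 0.4014, M+4 0.0773 → M is the base peak.
P(M) = C(2,0) × 0.722^2 × 0.278^0 = 1 × 0.521284 × 1.0000 = 0.521284 (base)
P(M+4) = C(2,2) × 0.722^0 × 0.278^2 = 1 × 1.0000 × 0.077284 = 0.077284
Relative intensity = 0.077284 / 0.521284 × 100 = 14.8

14.8%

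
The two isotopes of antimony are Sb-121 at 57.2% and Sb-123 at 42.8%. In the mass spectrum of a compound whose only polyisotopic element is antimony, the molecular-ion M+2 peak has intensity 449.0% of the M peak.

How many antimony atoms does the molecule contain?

The M+2/M ratio from n Sb atoms is n · q/p = n · 0.428/0.572.
n = 4.490 × 0.572/0.428 = 6.00 ≈ 6

6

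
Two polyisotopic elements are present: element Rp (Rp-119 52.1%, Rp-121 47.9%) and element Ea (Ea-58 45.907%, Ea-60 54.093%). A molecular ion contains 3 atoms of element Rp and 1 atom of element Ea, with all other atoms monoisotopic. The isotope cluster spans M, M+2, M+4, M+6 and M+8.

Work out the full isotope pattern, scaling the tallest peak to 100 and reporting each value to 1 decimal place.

Element Rp pattern (n=3): 0.14142076 : 0.39006072 : 0.35861628 : 0.10990224
Element Ea pattern (n=1): 0.45907 : 0.54093
Convolve the two distributions (both contribute in 2-u steps):
  M: 0.14142076×0.45907 = 0.064922
  M+2: 0.14142076×0.54093 + 0.39006072×0.45907 = 0.255564
  M+4: 0.39006072×0.54093 + 0.35861628×0.45907 = 0.375626
  M+6: 0.35861628×0.54093 + 0.10990224×0.45907 = 0.244439
  M+8: 0.10990224×0.54093 = 0.059449
Scale to base peak (0.375626) = 100: 17.3 : 68.0 : 100.0 : 65.1 : 15.8

17.3 : 68.0 : 100.0 : 65.1 : 15.8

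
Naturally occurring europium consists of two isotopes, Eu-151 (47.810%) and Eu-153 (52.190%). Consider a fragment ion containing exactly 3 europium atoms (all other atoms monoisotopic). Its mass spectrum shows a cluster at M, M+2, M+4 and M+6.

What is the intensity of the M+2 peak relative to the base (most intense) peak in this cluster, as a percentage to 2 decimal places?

(0.47810 + 0.52190)^3 gives M 0.1093, M+2 0.3579, M+4 0.3907, M+6 0.1422; the largest is M+4.
P(M+4) = C(3,2) × 0.47810^1 × 0.52190^2 = 3 × 0.4781 × 0.27237961 = 0.390674 (base)
P(M+2) = C(3,1) × 0.47810^2 × 0.52190^1 = 3 × 0.22857961 × 0.5219 = 0.357887
Relative intensity = 0.357887 / 0.390674 × 100 = 91.61

91.61%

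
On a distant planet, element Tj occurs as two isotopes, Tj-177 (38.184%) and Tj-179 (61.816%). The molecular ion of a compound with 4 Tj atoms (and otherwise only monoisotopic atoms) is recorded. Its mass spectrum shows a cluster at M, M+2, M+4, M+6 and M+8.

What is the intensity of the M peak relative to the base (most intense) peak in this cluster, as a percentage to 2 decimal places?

Binomial terms of (0.38184 + 0.61816)^4: M 0.0213, M+2 0.1377, M+4 0.3343, M+6 0.3608, M+8 0.1460 → M+6 is the base peak.
P(M+6) = C(4,3) × 0.38184^1 × 0.61816^3 = 4 × 0.38184 × 0.2362124 = 0.360781 (base)
P(M) = C(4,0) × 0.38184^4 × 0.61816^0 = 1 × 0.02125816 × 1.0000 = 0.021258
Relative intensity = 0.021258 / 0.360781 × 100 = 5.89

5.89%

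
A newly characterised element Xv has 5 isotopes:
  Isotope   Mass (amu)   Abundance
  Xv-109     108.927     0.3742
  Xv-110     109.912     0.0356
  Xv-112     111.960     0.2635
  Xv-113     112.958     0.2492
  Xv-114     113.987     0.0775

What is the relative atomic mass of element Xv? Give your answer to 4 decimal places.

111.1579 amu

The abundance-weighted mean is 0.3742 × 108.927 + 0.0356 × 109.912 + 0.2635 × 111.960 + 0.2492 × 112.958 + 0.0775 × 113.987
= 40.76048 + 3.91287 + 29.50146 + 28.14913 + 8.83399 = 111.15793 amu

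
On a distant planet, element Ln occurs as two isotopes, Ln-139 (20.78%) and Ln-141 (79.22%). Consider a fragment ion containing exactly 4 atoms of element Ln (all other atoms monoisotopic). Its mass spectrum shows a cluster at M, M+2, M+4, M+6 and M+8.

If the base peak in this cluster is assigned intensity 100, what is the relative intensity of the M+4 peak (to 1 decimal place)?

Binomial terms of (0.2078 + 0.7922)^4: M 0.0019, M+2 0.0284, M+4 0.1626, M+6 0.4132, M+8 0.3939 → M+6 is the base peak.
P(M+6) = C(4,3) × 0.2078^1 × 0.7922^3 = 4 × 0.2078 × 0.49716954 = 0.413247 (base)
P(M+4) = C(4,2) × 0.2078^2 × 0.7922^2 = 6 × 0.04318084 × 0.62758084 = 0.162597
Relative intensity = 0.162597 / 0.413247 × 100 = 39.3

39.3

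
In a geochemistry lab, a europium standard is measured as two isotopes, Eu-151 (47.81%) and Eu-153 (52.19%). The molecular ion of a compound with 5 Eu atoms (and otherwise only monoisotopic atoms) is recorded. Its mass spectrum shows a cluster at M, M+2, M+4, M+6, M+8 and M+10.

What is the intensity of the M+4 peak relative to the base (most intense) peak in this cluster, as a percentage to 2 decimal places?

91.61%

(0.4781 + 0.5219)^5 gives M 0.0250, M+2 0.1363, M+4 0.2977, M+6 0.3249, M+8 0.1774, M+10 0.0387; the largest is M+6.
P(M+6) = C(5,3) × 0.4781^2 × 0.5219^3 = 10 × 0.22857961 × 0.14215492 = 0.324937 (base)
P(M+4) = C(5,2) × 0.4781^3 × 0.5219^2 = 10 × 0.10928391 × 0.27237961 = 0.297667
Relative intensity = 0.297667 / 0.324937 × 100 = 91.61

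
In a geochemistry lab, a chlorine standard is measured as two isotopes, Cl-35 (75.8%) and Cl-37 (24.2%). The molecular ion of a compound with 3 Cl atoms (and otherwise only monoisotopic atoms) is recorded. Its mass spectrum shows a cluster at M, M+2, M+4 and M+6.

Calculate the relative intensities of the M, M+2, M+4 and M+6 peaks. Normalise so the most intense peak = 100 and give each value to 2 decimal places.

Expanding (0.758 + 0.242)^3:
P(M) = 0.758^3 = 0.435520
P(M+2) = 3 × 0.758^2 × 0.242^1 = 0.417133
P(M+4) = 3 × 0.758^1 × 0.242^2 = 0.133175
P(M+6) = 0.242^3 = 0.014172
The M peak is largest (0.435520); scaling to 100 gives 100.00 : 95.78 : 30.58 : 3.25.

100.00 : 95.78 : 30.58 : 3.25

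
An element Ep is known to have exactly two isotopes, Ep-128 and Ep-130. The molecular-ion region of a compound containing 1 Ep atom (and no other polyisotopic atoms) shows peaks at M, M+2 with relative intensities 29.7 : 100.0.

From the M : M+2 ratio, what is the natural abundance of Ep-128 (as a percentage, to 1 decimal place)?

22.9%

Write p for the Ep-128 fraction. I(M+2)/I(M) = [C(1,1)·p^0·(1−p)] / p^1 = 1·(1−p)/p = 100.0/29.7 = 3.3670
(1−p)/p = 3.3670/1 = 3.3670  ⇒  p = 1/(1 + 3.3670) = 0.2290
Ep-128: 22.9%, Ep-130: 77.1%.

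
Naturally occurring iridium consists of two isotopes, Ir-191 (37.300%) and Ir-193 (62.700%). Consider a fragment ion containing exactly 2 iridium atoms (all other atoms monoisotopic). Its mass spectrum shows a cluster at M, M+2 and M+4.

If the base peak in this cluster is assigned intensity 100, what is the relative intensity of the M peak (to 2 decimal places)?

29.74

(0.37300 + 0.62700)^2 gives M 0.1391, M+2 0.4677, M+4 0.3931; the largest is M+2.
P(M+2) = C(2,1) × 0.37300^1 × 0.62700^1 = 2 × 0.3730 × 0.6270 = 0.467742 (base)
P(M) = C(2,0) × 0.37300^2 × 0.62700^0 = 1 × 0.139129 × 1.0000 = 0.139129
Relative intensity = 0.139129 / 0.467742 × 100 = 29.74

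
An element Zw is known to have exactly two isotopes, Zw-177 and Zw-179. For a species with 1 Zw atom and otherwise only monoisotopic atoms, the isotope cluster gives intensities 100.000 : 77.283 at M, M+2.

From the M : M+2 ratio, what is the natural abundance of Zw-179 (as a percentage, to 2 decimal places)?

Write p for the Zw-177 fraction. I(M+2)/I(M) = [C(1,1)·p^0·(1−p)] / p^1 = 1·(1−p)/p = 77.283/100.000 = 0.7728
(1−p)/p = 0.7728/1 = 0.7728  ⇒  p = 1/(1 + 0.7728) = 0.5641
Zw-177: 56.41%, Zw-179: 43.59%.

43.59%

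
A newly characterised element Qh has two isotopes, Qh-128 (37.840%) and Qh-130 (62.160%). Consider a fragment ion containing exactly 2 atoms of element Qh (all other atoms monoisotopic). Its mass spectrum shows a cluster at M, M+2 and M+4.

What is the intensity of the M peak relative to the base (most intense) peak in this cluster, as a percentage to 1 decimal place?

30.4%

Binomial terms of (0.37840 + 0.62160)^2: M 0.1432, M+2 0.4704, M+4 0.3864 → M+2 is the base peak.
P(M+2) = C(2,1) × 0.37840^1 × 0.62160^1 = 2 × 0.3784 × 0.6216 = 0.470427 (base)
P(M) = C(2,0) × 0.37840^2 × 0.62160^0 = 1 × 0.14318656 × 1.0000 = 0.143187
Relative intensity = 0.143187 / 0.470427 × 100 = 30.4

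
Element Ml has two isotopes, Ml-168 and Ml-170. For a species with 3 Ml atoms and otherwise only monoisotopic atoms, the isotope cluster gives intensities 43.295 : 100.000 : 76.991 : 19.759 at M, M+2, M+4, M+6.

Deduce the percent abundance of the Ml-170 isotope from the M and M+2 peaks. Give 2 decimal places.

43.50%

Write p for the Ml-168 fraction. I(M+2)/I(M) = [C(3,1)·p^2·(1−p)] / p^3 = 3·(1−p)/p = 100.000/43.295 = 2.3097
(1−p)/p = 2.3097/3 = 0.7699  ⇒  p = 1/(1 + 0.7699) = 0.5650
Ml-168: 56.50%, Ml-170: 43.50%.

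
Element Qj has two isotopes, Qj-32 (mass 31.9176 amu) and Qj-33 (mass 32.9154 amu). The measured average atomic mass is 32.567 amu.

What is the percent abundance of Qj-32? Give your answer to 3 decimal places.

Writing the weighted mean with unknown fraction x of Qj-32:
31.9176·x + 32.9154·(1 − x) = 32.567
(31.9176 − 32.9154)·x = 32.567 − 32.9154
x = -0.3484 / -0.9978 = 0.34917 → 34.917% Qj-32, 65.083% Qj-33.

34.917%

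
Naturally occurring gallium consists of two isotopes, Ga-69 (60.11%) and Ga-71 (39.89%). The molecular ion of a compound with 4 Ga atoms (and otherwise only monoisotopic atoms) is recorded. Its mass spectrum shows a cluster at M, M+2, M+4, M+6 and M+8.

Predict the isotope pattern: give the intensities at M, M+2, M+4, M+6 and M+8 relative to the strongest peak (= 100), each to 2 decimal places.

Each Ga atom is independently Ga-69 (p = 0.6011) or Ga-71 (q = 0.3989); the cluster is the binomial expansion (p + q)^4.
P(M) = 0.6011^4 = 0.130553
P(M+2) = 4 × 0.6011^3 × 0.3989^1 = 0.346549
P(M+4) = 6 × 0.6011^2 × 0.3989^2 = 0.344963
P(M+6) = 4 × 0.6011^1 × 0.3989^3 = 0.152616
P(M+8) = 0.3989^4 = 0.025320
The M+2 peak is largest (0.346549); scaling to 100 gives 37.67 : 100.00 : 99.54 : 44.04 : 7.31.

37.67 : 100.00 : 99.54 : 44.04 : 7.31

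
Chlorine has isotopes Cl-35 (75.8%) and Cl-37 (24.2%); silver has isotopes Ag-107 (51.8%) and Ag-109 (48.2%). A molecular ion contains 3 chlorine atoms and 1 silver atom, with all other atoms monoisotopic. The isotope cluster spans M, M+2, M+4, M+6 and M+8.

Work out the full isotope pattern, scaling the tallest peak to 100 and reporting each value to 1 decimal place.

53.0 : 100.0 : 63.4 : 16.8 : 1.6

Chlorine pattern (n=3): 0.43551951 : 0.41713346 : 0.13317454 : 0.01417249
Silver pattern (n=1): 0.5180 : 0.4820
Convolve the two distributions (both contribute in 2-u steps):
  M: 0.43551951×0.5180 = 0.225599
  M+2: 0.43551951×0.4820 + 0.41713346×0.5180 = 0.425996
  M+4: 0.41713346×0.4820 + 0.13317454×0.5180 = 0.270043
  M+6: 0.13317454×0.4820 + 0.01417249×0.5180 = 0.071531
  M+8: 0.01417249×0.4820 = 0.006831
Scale to base peak (0.425996) = 100: 53.0 : 100.0 : 63.4 : 16.8 : 1.6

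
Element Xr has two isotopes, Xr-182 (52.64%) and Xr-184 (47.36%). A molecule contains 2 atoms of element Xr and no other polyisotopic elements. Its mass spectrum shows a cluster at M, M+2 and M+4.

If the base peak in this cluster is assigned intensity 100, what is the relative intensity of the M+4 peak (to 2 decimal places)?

Binomial terms of (0.5264 + 0.4736)^2: M 0.2771, M+2 0.4986, M+4 0.2243 → M+2 is the base peak.
P(M+2) = C(2,1) × 0.5264^1 × 0.4736^1 = 2 × 0.5264 × 0.4736 = 0.498606 (base)
P(M+4) = C(2,2) × 0.5264^0 × 0.4736^2 = 1 × 1.0000 × 0.22429696 = 0.224297
Relative intensity = 0.224297 / 0.498606 × 100 = 44.98

44.98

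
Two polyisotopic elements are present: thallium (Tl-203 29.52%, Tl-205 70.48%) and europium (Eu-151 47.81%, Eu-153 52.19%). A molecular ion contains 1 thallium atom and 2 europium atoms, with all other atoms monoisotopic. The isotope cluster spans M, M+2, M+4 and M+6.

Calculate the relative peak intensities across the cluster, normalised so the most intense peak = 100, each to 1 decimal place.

Thallium pattern (n=1): 0.2952 : 0.7048
Europium pattern (n=2): 0.22857961 : 0.49904078 : 0.27237961
Convolve the two distributions (both contribute in 2-u steps):
  M: 0.2952×0.22857961 = 0.067477
  M+2: 0.2952×0.49904078 + 0.7048×0.22857961 = 0.308420
  M+4: 0.2952×0.27237961 + 0.7048×0.49904078 = 0.432130
  M+6: 0.7048×0.27237961 = 0.191973
Scale to base peak (0.432130) = 100: 15.6 : 71.4 : 100.0 : 44.4

15.6 : 71.4 : 100.0 : 44.4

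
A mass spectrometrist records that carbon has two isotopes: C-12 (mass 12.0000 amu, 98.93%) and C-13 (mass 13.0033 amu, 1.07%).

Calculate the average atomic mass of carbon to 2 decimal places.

The abundance-weighted mean is 0.9893 × 12.0000 + 0.0107 × 13.0033
= 11.87160 + 0.13914 = 12.01074 amu

12.01 amu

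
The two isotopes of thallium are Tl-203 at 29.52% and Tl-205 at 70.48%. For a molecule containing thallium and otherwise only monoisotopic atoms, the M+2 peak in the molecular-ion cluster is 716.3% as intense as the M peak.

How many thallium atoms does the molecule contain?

The M+2/M ratio from n Tl atoms is n · q/p = n · 0.7048/0.2952.
n = 7.163 × 0.2952/0.7048 = 3.00 ≈ 3

3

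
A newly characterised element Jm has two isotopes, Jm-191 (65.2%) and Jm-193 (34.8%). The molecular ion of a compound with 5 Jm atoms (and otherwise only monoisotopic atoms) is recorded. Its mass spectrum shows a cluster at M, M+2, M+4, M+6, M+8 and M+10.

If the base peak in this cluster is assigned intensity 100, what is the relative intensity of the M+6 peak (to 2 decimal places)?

53.37

Term probabilities: M 0.1178, M+2 0.3144, M+4 0.3357, M+6 0.1792, M+8 0.0478, M+10 0.0051. Base peak = M+4.
P(M+4) = C(5,2) × 0.652^3 × 0.348^2 = 10 × 0.27716781 × 0.121104 = 0.335661 (base)
P(M+6) = C(5,3) × 0.652^2 × 0.348^3 = 10 × 0.425104 × 0.04214419 = 0.179157
Relative intensity = 0.179157 / 0.335661 × 100 = 53.37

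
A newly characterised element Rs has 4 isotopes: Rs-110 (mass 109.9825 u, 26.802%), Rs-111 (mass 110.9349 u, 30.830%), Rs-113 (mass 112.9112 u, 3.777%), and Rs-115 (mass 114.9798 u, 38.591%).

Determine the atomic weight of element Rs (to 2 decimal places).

112.32 u

Ar = Σ fᵢ·mᵢ = 0.26802 × 109.9825 + 0.30830 × 110.9349 + 0.03777 × 112.9112 + 0.38591 × 114.9798
= 29.47751 + 34.20123 + 4.26466 + 44.37185 = 112.31525 u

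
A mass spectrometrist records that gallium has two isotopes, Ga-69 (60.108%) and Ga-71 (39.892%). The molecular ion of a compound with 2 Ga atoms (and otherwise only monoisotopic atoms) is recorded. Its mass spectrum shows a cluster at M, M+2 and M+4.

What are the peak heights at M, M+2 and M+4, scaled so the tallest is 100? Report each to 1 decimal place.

75.3 : 100.0 : 33.2

Expanding (0.60108 + 0.39892)^2:
P(M) = 0.60108^2 = 0.361297
P(M+2) = 2 × 0.60108^1 × 0.39892^1 = 0.479566
P(M+4) = 0.39892^2 = 0.159137
The M+2 peak is largest (0.479566); scaling to 100 gives 75.3 : 100.0 : 33.2.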